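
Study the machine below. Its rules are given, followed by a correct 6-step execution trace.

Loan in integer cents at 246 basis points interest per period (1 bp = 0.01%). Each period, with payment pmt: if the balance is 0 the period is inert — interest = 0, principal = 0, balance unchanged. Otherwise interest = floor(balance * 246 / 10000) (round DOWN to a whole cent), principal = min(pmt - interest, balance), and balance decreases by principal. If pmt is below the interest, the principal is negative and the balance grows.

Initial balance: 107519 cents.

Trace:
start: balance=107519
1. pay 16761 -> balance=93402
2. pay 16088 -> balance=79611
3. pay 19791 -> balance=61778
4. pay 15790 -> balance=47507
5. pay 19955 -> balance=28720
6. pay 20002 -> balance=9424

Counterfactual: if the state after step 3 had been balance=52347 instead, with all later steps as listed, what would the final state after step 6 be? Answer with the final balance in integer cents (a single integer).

state after step 3 := balance=52347
4. pay 15790 -> balance=37844
5. pay 19955 -> balance=18819
6. pay 20002 -> balance=0

0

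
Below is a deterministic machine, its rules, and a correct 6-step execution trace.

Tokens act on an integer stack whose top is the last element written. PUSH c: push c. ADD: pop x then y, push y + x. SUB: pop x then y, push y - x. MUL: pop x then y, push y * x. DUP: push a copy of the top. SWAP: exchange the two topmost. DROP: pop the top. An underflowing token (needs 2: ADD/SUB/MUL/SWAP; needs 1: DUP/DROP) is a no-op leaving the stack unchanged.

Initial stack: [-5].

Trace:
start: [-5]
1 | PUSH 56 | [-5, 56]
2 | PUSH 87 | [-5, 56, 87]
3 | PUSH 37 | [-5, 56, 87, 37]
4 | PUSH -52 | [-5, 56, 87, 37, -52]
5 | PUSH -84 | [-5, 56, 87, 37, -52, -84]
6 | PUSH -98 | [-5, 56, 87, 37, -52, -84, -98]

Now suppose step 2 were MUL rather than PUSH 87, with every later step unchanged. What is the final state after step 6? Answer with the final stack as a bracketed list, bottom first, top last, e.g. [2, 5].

(re-executing from step 2 with the substitution; state before step 2: [-5, 56])
2 | MUL | [-280]
3 | PUSH 37 | [-280, 37]
4 | PUSH -52 | [-280, 37, -52]
5 | PUSH -84 | [-280, 37, -52, -84]
6 | PUSH -98 | [-280, 37, -52, -84, -98]

[-280, 37, -52, -84, -98]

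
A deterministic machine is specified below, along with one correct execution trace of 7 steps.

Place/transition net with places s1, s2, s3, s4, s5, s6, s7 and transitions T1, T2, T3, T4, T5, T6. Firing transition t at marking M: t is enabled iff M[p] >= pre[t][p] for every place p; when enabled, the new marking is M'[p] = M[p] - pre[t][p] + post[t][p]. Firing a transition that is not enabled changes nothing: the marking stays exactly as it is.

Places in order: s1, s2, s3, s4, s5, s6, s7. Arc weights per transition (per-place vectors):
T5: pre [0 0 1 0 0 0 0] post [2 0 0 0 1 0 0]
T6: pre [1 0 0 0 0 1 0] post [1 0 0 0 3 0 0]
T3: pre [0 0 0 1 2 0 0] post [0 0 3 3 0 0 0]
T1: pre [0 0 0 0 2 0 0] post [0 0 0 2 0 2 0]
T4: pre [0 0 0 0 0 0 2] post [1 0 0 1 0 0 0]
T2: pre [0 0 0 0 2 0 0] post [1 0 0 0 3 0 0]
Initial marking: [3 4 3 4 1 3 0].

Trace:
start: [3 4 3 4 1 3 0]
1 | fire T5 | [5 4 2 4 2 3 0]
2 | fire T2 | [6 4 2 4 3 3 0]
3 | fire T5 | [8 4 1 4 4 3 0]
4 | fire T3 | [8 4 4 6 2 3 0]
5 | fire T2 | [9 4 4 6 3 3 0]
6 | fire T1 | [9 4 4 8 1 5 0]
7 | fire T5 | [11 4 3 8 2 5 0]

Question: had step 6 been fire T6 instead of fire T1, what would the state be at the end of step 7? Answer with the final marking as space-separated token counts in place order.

11 4 3 6 7 2 0

(re-executing from step 6 with the substitution; state before step 6: [9 4 4 6 3 3 0])
6 | fire T6 | [9 4 4 6 6 2 0]
7 | fire T5 | [11 4 3 6 7 2 0]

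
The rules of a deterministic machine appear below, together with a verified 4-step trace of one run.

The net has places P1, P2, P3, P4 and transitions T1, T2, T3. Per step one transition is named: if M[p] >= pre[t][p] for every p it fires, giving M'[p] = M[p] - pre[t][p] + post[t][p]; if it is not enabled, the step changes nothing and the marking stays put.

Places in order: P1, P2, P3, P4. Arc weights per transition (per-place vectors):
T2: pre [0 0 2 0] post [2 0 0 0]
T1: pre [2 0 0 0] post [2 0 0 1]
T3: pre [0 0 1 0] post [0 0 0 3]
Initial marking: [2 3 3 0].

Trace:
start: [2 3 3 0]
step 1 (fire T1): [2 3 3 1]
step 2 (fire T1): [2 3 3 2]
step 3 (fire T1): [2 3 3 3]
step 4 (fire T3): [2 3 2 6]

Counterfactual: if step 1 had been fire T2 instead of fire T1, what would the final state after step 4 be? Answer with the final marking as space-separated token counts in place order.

(re-executing from step 1 with the substitution; state before step 1: [2 3 3 0])
step 1 (fire T2): [4 3 1 0]
step 2 (fire T1): [4 3 1 1]
step 3 (fire T1): [4 3 1 2]
step 4 (fire T3): [4 3 0 5]

4 3 0 5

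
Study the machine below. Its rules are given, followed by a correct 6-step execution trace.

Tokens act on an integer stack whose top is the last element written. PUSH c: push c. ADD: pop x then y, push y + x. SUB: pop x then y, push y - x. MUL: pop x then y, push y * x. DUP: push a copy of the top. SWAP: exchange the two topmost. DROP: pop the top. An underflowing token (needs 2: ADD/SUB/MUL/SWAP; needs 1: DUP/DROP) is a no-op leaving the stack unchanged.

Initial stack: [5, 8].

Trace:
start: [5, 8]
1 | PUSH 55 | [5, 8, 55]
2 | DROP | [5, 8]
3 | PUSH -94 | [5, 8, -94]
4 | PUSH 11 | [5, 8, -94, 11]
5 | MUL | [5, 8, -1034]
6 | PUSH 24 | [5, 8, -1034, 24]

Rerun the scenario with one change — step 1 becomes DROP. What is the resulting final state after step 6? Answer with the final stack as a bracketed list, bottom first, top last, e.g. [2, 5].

[-1034, 24]

(re-executing from step 1 with the substitution; state before step 1: [5, 8])
1 | DROP | [5]
2 | DROP | []
3 | PUSH -94 | [-94]
4 | PUSH 11 | [-94, 11]
5 | MUL | [-1034]
6 | PUSH 24 | [-1034, 24]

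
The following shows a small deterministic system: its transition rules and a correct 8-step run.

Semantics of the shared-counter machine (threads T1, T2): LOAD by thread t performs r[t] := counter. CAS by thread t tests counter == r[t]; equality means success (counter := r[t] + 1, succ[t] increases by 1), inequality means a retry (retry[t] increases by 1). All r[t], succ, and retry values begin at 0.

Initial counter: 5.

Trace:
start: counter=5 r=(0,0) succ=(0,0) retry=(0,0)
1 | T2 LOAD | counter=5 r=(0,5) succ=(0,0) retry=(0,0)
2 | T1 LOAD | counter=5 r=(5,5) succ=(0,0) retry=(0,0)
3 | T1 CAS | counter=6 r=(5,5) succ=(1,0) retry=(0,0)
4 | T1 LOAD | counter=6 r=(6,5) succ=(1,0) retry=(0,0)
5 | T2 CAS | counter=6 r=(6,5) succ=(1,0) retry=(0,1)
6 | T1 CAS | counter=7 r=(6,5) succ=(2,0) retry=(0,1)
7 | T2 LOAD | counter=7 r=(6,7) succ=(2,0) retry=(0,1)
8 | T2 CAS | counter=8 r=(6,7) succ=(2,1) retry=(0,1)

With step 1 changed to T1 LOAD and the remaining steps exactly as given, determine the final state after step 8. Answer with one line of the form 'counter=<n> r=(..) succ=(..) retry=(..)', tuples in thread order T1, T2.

(re-executing from step 1 with the substitution; state before step 1: counter=5 r=(0,0) succ=(0,0) retry=(0,0))
1 | T1 LOAD | counter=5 r=(5,0) succ=(0,0) retry=(0,0)
2 | T1 LOAD | counter=5 r=(5,0) succ=(0,0) retry=(0,0)
3 | T1 CAS | counter=6 r=(5,0) succ=(1,0) retry=(0,0)
4 | T1 LOAD | counter=6 r=(6,0) succ=(1,0) retry=(0,0)
5 | T2 CAS | counter=6 r=(6,0) succ=(1,0) retry=(0,1)
6 | T1 CAS | counter=7 r=(6,0) succ=(2,0) retry=(0,1)
7 | T2 LOAD | counter=7 r=(6,7) succ=(2,0) retry=(0,1)
8 | T2 CAS | counter=8 r=(6,7) succ=(2,1) retry=(0,1)

counter=8 r=(6,7) succ=(2,1) retry=(0,1)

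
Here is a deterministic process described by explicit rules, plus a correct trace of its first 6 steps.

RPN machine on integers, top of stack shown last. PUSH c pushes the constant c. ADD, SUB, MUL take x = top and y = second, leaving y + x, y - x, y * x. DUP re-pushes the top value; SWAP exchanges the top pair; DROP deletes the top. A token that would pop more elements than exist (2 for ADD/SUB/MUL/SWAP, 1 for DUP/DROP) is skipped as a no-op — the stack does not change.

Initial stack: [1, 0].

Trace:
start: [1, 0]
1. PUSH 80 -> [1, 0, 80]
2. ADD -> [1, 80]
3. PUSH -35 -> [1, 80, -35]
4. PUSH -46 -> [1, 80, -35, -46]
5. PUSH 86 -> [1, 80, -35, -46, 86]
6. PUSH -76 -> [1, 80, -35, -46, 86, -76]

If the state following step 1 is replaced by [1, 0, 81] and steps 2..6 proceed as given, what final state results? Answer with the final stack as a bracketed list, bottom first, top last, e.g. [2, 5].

[1, 81, -35, -46, 86, -76]

state after step 1 := [1, 0, 81]
2. ADD -> [1, 81]
3. PUSH -35 -> [1, 81, -35]
4. PUSH -46 -> [1, 81, -35, -46]
5. PUSH 86 -> [1, 81, -35, -46, 86]
6. PUSH -76 -> [1, 81, -35, -46, 86, -76]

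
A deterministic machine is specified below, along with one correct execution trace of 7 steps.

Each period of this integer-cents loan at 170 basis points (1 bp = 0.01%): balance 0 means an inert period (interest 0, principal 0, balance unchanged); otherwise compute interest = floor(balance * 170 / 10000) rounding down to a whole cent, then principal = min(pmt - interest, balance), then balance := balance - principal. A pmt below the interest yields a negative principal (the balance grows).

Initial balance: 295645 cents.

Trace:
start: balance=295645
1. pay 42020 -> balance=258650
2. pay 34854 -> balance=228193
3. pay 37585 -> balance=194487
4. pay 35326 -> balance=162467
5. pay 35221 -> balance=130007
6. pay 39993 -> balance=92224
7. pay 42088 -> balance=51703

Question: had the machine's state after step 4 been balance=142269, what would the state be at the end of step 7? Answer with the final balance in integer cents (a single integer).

state after step 4 := balance=142269
5. pay 35221 -> balance=109466
6. pay 39993 -> balance=71333
7. pay 42088 -> balance=30457

30457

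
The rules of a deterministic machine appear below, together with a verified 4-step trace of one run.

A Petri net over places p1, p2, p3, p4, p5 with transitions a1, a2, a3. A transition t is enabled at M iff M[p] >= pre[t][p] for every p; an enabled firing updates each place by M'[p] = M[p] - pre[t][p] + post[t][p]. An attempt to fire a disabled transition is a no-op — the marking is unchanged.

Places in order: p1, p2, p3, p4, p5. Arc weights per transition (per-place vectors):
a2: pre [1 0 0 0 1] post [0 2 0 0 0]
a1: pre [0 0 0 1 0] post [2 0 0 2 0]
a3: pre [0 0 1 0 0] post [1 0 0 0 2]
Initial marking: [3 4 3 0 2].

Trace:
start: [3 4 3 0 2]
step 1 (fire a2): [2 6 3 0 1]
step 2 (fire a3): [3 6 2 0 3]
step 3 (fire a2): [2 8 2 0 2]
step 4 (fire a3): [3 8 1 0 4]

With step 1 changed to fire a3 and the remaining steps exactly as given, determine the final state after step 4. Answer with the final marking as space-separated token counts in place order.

(re-executing from step 1 with the substitution; state before step 1: [3 4 3 0 2])
step 1 (fire a3): [4 4 2 0 4]
step 2 (fire a3): [5 4 1 0 6]
step 3 (fire a2): [4 6 1 0 5]
step 4 (fire a3): [5 6 0 0 7]

5 6 0 0 7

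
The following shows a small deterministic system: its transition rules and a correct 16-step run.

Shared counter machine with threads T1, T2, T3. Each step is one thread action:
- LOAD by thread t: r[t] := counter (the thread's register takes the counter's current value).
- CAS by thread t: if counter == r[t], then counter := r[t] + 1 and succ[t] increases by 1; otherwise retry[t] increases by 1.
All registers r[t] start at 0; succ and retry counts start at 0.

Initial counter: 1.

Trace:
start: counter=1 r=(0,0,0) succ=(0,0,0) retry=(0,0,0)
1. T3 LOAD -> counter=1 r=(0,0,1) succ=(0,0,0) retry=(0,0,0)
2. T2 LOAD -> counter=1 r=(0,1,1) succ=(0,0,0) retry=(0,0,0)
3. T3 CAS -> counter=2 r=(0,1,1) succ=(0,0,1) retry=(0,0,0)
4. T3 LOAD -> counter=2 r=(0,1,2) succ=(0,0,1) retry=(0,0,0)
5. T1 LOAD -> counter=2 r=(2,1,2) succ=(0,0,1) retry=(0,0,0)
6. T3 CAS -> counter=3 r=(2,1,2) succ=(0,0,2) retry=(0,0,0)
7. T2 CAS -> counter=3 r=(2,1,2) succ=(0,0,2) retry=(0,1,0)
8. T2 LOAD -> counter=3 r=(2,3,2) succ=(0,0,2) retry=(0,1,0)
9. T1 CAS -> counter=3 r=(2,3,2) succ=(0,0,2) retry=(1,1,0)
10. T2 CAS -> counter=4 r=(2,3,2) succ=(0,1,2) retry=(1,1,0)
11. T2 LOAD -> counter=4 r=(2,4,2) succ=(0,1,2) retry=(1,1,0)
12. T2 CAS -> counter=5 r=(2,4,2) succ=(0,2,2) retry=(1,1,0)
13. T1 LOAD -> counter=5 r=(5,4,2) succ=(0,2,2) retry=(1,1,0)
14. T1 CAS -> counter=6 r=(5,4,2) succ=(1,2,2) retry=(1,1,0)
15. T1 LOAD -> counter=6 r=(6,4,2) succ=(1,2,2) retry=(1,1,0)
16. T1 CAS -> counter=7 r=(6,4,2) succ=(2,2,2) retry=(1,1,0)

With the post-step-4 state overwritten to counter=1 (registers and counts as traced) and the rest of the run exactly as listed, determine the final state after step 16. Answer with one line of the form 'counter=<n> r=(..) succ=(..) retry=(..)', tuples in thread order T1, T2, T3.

state after step 4 := counter=1 r=(0,1,2) succ=(0,0,1) retry=(0,0,0)
5. T1 LOAD -> counter=1 r=(1,1,2) succ=(0,0,1) retry=(0,0,0)
6. T3 CAS -> counter=1 r=(1,1,2) succ=(0,0,1) retry=(0,0,1)
7. T2 CAS -> counter=2 r=(1,1,2) succ=(0,1,1) retry=(0,0,1)
8. T2 LOAD -> counter=2 r=(1,2,2) succ=(0,1,1) retry=(0,0,1)
9. T1 CAS -> counter=2 r=(1,2,2) succ=(0,1,1) retry=(1,0,1)
10. T2 CAS -> counter=3 r=(1,2,2) succ=(0,2,1) retry=(1,0,1)
11. T2 LOAD -> counter=3 r=(1,3,2) succ=(0,2,1) retry=(1,0,1)
12. T2 CAS -> counter=4 r=(1,3,2) succ=(0,3,1) retry=(1,0,1)
13. T1 LOAD -> counter=4 r=(4,3,2) succ=(0,3,1) retry=(1,0,1)
14. T1 CAS -> counter=5 r=(4,3,2) succ=(1,3,1) retry=(1,0,1)
15. T1 LOAD -> counter=5 r=(5,3,2) succ=(1,3,1) retry=(1,0,1)
16. T1 CAS -> counter=6 r=(5,3,2) succ=(2,3,1) retry=(1,0,1)

counter=6 r=(5,3,2) succ=(2,3,1) retry=(1,0,1)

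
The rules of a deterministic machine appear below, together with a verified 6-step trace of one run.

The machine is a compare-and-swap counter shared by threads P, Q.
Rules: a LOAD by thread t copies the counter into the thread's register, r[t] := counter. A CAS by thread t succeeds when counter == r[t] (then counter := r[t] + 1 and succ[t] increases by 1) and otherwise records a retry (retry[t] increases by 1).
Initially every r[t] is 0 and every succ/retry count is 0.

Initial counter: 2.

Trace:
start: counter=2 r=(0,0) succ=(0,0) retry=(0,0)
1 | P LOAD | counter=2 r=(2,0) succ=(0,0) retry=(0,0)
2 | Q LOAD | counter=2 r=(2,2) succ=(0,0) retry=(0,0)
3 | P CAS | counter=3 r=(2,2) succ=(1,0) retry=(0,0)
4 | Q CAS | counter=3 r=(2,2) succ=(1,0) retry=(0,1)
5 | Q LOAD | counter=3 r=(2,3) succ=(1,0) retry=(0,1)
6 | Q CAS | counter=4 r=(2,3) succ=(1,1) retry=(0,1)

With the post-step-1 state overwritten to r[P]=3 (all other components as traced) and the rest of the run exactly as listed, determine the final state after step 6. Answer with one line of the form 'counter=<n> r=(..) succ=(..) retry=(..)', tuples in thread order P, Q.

state after step 1 := counter=2 r=(3,0) succ=(0,0) retry=(0,0)
2 | Q LOAD | counter=2 r=(3,2) succ=(0,0) retry=(0,0)
3 | P CAS | counter=2 r=(3,2) succ=(0,0) retry=(1,0)
4 | Q CAS | counter=3 r=(3,2) succ=(0,1) retry=(1,0)
5 | Q LOAD | counter=3 r=(3,3) succ=(0,1) retry=(1,0)
6 | Q CAS | counter=4 r=(3,3) succ=(0,2) retry=(1,0)

counter=4 r=(3,3) succ=(0,2) retry=(1,0)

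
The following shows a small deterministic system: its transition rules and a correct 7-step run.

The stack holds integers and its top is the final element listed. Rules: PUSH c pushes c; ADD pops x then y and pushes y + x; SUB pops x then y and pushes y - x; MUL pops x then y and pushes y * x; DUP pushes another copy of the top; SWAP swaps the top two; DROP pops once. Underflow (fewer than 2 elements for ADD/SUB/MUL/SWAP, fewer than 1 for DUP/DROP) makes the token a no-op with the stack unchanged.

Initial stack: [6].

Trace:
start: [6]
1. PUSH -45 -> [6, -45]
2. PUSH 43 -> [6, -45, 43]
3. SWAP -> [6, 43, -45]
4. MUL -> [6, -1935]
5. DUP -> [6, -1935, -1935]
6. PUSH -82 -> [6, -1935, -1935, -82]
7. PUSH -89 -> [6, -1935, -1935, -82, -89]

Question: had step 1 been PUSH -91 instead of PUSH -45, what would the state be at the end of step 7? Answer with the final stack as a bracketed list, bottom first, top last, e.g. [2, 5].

[6, -3913, -3913, -82, -89]

(re-executing from step 1 with the substitution; state before step 1: [6])
1. PUSH -91 -> [6, -91]
2. PUSH 43 -> [6, -91, 43]
3. SWAP -> [6, 43, -91]
4. MUL -> [6, -3913]
5. DUP -> [6, -3913, -3913]
6. PUSH -82 -> [6, -3913, -3913, -82]
7. PUSH -89 -> [6, -3913, -3913, -82, -89]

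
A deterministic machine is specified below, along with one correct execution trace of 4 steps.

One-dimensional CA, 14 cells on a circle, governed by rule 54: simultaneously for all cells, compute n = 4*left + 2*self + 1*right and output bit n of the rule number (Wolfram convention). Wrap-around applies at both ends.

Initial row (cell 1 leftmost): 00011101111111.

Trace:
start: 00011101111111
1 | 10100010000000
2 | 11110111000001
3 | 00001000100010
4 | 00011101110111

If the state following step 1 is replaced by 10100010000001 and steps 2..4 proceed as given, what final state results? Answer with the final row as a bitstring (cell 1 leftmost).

01011101111000

state after step 1 := 10100010000001
2 | 01110111000010
3 | 10001000100111
4 | 01011101111000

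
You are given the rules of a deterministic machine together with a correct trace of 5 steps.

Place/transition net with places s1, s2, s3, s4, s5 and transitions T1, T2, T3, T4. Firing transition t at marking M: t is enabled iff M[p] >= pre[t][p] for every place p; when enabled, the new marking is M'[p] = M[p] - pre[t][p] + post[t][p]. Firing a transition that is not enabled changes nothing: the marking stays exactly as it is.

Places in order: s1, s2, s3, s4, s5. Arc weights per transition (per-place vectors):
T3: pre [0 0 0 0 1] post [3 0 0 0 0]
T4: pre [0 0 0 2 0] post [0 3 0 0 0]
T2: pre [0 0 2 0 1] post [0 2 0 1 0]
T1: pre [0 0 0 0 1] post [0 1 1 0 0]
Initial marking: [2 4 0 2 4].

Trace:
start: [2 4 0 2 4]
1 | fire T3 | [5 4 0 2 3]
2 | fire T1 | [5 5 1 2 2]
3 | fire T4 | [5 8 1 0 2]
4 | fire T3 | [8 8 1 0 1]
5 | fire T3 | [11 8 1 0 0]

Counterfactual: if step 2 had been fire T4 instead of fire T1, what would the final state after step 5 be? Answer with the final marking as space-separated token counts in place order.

11 7 0 0 1

(re-executing from step 2 with the substitution; state before step 2: [5 4 0 2 3])
2 | fire T4 | [5 7 0 0 3]
3 | fire T4 | [5 7 0 0 3]
4 | fire T3 | [8 7 0 0 2]
5 | fire T3 | [11 7 0 0 1]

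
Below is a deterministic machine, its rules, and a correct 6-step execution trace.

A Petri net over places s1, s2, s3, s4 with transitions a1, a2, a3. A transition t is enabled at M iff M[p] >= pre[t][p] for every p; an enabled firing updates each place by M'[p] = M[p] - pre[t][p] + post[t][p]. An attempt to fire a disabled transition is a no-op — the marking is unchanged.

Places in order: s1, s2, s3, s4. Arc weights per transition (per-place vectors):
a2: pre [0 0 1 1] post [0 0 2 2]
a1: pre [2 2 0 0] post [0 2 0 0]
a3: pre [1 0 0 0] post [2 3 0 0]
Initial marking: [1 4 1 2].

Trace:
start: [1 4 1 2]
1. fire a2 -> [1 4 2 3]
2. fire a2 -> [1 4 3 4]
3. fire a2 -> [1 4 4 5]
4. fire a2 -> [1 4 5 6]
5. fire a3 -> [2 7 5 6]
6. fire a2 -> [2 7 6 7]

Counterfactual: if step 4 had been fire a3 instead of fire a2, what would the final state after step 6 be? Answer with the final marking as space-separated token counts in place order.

3 10 5 6

(re-executing from step 4 with the substitution; state before step 4: [1 4 4 5])
4. fire a3 -> [2 7 4 5]
5. fire a3 -> [3 10 4 5]
6. fire a2 -> [3 10 5 6]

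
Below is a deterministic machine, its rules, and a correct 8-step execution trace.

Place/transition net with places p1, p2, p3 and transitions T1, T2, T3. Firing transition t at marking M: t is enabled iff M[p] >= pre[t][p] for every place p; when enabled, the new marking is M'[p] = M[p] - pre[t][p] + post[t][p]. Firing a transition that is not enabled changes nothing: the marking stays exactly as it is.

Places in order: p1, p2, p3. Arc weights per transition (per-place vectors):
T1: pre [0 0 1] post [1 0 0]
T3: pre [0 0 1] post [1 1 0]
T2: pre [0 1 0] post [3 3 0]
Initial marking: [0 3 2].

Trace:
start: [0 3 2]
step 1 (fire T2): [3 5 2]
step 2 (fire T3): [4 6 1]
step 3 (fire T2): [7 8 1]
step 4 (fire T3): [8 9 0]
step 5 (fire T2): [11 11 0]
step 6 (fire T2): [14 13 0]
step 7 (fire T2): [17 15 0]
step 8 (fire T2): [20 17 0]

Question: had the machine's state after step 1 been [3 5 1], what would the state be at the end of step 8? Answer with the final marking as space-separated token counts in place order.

19 16 0

state after step 1 := [3 5 1]
step 2 (fire T3): [4 6 0]
step 3 (fire T2): [7 8 0]
step 4 (fire T3): [7 8 0]
step 5 (fire T2): [10 10 0]
step 6 (fire T2): [13 12 0]
step 7 (fire T2): [16 14 0]
step 8 (fire T2): [19 16 0]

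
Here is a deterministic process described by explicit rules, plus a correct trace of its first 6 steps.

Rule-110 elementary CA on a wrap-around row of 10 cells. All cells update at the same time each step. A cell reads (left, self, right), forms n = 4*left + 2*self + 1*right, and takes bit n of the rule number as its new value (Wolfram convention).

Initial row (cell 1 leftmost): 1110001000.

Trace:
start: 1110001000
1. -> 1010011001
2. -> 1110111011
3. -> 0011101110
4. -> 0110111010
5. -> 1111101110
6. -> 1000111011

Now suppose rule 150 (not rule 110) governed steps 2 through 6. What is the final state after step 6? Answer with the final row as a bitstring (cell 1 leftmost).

1100001011

(re-executing steps 2..6 under rule 150; state before step 2: 1010011001)
2. -> 0011100110
3. -> 0101011001
4. -> 0101000111
5. -> 0101101010
6. -> 1100001011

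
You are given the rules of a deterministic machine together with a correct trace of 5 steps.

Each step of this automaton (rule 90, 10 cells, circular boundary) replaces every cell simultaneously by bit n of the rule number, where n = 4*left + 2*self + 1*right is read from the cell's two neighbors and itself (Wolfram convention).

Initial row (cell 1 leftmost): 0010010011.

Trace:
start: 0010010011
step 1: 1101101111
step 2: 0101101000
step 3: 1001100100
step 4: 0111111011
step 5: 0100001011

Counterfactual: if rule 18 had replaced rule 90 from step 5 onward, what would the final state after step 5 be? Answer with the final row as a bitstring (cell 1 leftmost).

0000000000

(re-executing step 5 under rule 18; state before step 5: 0111111011)
step 5: 0000000000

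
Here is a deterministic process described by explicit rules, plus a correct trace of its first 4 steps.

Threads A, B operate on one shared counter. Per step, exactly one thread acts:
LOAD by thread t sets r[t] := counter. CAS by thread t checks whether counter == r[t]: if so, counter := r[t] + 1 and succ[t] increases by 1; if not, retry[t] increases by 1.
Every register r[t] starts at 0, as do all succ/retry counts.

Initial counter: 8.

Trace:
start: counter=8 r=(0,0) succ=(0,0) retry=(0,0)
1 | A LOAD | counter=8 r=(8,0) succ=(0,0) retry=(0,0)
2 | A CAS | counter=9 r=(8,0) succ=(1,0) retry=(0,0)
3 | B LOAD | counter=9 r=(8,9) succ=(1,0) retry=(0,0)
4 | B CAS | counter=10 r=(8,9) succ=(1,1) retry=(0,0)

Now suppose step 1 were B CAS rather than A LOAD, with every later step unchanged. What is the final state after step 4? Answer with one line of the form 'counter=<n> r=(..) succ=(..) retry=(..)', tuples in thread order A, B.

(re-executing from step 1 with the substitution; state before step 1: counter=8 r=(0,0) succ=(0,0) retry=(0,0))
1 | B CAS | counter=8 r=(0,0) succ=(0,0) retry=(0,1)
2 | A CAS | counter=8 r=(0,0) succ=(0,0) retry=(1,1)
3 | B LOAD | counter=8 r=(0,8) succ=(0,0) retry=(1,1)
4 | B CAS | counter=9 r=(0,8) succ=(0,1) retry=(1,1)

counter=9 r=(0,8) succ=(0,1) retry=(1,1)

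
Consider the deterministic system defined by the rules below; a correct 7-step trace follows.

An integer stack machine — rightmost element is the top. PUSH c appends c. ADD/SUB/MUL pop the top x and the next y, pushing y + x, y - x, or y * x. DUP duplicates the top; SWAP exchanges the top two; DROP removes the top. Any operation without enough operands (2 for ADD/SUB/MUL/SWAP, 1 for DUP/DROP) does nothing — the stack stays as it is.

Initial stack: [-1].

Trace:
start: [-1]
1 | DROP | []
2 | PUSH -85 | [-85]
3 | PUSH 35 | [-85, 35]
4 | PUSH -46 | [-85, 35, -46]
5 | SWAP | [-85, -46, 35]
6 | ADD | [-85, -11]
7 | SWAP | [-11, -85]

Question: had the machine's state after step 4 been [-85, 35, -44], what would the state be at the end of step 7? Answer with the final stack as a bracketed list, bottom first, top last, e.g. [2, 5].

[-9, -85]

state after step 4 := [-85, 35, -44]
5 | SWAP | [-85, -44, 35]
6 | ADD | [-85, -9]
7 | SWAP | [-9, -85]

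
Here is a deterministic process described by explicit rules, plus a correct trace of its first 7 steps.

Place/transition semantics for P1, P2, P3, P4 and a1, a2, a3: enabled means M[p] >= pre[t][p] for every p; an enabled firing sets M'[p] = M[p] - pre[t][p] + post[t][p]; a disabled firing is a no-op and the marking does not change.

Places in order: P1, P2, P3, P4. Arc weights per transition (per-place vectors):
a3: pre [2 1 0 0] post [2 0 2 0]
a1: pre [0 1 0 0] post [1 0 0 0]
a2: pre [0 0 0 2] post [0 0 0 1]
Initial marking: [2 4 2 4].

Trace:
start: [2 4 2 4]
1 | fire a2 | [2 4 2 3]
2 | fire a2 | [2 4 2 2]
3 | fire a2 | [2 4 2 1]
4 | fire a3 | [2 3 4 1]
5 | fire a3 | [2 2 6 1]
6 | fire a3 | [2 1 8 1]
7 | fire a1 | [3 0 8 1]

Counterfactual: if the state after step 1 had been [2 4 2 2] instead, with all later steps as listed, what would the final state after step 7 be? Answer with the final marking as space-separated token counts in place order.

3 0 8 1

state after step 1 := [2 4 2 2]
2 | fire a2 | [2 4 2 1]
3 | fire a2 | [2 4 2 1]
4 | fire a3 | [2 3 4 1]
5 | fire a3 | [2 2 6 1]
6 | fire a3 | [2 1 8 1]
7 | fire a1 | [3 0 8 1]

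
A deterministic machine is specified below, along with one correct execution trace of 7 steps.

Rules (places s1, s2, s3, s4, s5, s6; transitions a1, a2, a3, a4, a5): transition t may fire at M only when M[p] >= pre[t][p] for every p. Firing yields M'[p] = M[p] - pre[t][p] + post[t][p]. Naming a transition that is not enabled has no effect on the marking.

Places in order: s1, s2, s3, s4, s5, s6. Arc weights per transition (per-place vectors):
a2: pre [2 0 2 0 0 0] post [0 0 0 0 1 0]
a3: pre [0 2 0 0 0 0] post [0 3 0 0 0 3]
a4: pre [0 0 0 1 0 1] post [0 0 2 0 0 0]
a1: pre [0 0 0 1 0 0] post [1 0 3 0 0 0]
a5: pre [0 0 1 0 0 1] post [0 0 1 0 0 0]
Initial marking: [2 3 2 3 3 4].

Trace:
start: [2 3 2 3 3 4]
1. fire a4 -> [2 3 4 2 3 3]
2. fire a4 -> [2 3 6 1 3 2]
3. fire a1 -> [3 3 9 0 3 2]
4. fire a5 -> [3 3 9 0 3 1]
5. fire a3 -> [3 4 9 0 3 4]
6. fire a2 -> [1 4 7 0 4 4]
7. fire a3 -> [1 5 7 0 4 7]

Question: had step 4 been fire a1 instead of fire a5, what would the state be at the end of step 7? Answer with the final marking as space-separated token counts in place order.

1 5 7 0 4 8

(re-executing from step 4 with the substitution; state before step 4: [3 3 9 0 3 2])
4. fire a1 -> [3 3 9 0 3 2]
5. fire a3 -> [3 4 9 0 3 5]
6. fire a2 -> [1 4 7 0 4 5]
7. fire a3 -> [1 5 7 0 4 8]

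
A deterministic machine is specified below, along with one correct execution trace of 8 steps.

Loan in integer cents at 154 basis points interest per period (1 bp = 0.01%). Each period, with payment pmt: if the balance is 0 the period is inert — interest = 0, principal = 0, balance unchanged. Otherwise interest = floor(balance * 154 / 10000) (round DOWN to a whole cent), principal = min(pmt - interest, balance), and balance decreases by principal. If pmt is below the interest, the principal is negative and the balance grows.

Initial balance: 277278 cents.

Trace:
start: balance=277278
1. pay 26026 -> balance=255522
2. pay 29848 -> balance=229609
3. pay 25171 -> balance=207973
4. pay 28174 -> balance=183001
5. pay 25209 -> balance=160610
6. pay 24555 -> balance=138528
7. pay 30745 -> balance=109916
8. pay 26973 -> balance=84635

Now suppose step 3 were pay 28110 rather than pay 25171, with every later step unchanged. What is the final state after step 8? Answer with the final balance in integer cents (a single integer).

(re-executing from step 3 with the substitution; state before step 3: balance=229609)
3. pay 28110 -> balance=205034
4. pay 28174 -> balance=180017
5. pay 25209 -> balance=157580
6. pay 24555 -> balance=135451
7. pay 30745 -> balance=106791
8. pay 26973 -> balance=81462

81462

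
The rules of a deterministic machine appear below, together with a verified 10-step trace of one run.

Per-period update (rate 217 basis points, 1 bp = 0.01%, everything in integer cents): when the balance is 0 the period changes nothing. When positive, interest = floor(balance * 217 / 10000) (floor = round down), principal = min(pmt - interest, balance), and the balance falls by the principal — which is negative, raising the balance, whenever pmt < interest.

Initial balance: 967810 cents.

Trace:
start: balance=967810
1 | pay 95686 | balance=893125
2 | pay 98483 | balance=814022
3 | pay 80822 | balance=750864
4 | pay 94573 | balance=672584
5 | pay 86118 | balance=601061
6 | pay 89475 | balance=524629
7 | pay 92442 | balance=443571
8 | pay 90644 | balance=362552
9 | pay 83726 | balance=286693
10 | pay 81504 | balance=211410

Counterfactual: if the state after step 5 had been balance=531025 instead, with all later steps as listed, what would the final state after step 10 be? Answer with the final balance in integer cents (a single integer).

133438

state after step 5 := balance=531025
6 | pay 89475 | balance=453073
7 | pay 92442 | balance=370462
8 | pay 90644 | balance=287857
9 | pay 83726 | balance=210377
10 | pay 81504 | balance=133438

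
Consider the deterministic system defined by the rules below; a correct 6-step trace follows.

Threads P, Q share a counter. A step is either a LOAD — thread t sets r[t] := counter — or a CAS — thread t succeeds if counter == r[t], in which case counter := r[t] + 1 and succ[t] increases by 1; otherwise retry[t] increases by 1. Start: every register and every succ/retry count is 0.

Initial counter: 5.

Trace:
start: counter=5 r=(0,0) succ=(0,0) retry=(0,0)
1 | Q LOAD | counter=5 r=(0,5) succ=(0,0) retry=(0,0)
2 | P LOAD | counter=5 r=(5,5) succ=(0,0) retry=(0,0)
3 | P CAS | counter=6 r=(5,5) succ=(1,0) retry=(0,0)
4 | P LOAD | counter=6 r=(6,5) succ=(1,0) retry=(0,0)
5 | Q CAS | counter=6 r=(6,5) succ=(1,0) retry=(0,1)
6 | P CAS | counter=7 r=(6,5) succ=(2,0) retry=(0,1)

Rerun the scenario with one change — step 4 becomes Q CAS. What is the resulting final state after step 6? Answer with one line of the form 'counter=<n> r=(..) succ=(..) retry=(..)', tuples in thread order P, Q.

counter=6 r=(5,5) succ=(1,0) retry=(1,2)

(re-executing from step 4 with the substitution; state before step 4: counter=6 r=(5,5) succ=(1,0) retry=(0,0))
4 | Q CAS | counter=6 r=(5,5) succ=(1,0) retry=(0,1)
5 | Q CAS | counter=6 r=(5,5) succ=(1,0) retry=(0,2)
6 | P CAS | counter=6 r=(5,5) succ=(1,0) retry=(1,2)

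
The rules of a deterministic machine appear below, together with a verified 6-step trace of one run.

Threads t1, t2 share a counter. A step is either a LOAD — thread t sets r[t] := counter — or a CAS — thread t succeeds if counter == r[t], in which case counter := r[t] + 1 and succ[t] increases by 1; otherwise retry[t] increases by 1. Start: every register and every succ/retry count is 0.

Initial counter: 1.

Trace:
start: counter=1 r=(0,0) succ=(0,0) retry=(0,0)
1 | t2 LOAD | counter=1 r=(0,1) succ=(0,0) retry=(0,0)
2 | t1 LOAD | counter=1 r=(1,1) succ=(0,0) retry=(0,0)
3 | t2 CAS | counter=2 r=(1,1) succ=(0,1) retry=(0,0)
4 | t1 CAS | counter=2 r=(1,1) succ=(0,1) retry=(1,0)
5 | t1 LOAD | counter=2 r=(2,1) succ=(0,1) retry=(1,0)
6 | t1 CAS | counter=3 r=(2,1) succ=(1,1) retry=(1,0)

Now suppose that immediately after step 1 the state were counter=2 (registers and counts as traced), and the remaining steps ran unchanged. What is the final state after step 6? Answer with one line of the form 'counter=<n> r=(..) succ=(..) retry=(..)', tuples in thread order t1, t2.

state after step 1 := counter=2 r=(0,1) succ=(0,0) retry=(0,0)
2 | t1 LOAD | counter=2 r=(2,1) succ=(0,0) retry=(0,0)
3 | t2 CAS | counter=2 r=(2,1) succ=(0,0) retry=(0,1)
4 | t1 CAS | counter=3 r=(2,1) succ=(1,0) retry=(0,1)
5 | t1 LOAD | counter=3 r=(3,1) succ=(1,0) retry=(0,1)
6 | t1 CAS | counter=4 r=(3,1) succ=(2,0) retry=(0,1)

counter=4 r=(3,1) succ=(2,0) retry=(0,1)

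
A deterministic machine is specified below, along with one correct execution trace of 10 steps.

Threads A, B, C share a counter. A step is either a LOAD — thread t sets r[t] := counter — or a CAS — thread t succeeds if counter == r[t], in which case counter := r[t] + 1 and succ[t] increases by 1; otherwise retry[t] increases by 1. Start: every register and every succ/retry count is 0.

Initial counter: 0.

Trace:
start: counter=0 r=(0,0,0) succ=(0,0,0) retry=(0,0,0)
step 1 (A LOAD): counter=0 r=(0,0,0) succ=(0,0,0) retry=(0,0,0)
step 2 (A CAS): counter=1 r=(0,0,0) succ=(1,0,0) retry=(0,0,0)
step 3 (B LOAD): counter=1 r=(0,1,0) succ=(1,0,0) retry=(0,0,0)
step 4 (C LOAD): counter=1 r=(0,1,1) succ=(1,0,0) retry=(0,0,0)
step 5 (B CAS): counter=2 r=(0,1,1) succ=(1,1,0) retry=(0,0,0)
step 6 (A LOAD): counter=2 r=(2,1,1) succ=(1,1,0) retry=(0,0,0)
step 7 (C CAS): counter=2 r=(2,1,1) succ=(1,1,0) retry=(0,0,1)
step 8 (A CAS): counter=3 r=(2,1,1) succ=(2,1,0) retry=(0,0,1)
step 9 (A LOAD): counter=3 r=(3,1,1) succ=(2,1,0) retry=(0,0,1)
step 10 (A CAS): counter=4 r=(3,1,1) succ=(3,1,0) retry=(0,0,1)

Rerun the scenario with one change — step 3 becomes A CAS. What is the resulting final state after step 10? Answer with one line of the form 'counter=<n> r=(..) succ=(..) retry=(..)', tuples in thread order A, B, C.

counter=3 r=(2,0,1) succ=(2,0,1) retry=(2,1,0)

(re-executing from step 3 with the substitution; state before step 3: counter=1 r=(0,0,0) succ=(1,0,0) retry=(0,0,0))
step 3 (A CAS): counter=1 r=(0,0,0) succ=(1,0,0) retry=(1,0,0)
step 4 (C LOAD): counter=1 r=(0,0,1) succ=(1,0,0) retry=(1,0,0)
step 5 (B CAS): counter=1 r=(0,0,1) succ=(1,0,0) retry=(1,1,0)
step 6 (A LOAD): counter=1 r=(1,0,1) succ=(1,0,0) retry=(1,1,0)
step 7 (C CAS): counter=2 r=(1,0,1) succ=(1,0,1) retry=(1,1,0)
step 8 (A CAS): counter=2 r=(1,0,1) succ=(1,0,1) retry=(2,1,0)
step 9 (A LOAD): counter=2 r=(2,0,1) succ=(1,0,1) retry=(2,1,0)
step 10 (A CAS): counter=3 r=(2,0,1) succ=(2,0,1) retry=(2,1,0)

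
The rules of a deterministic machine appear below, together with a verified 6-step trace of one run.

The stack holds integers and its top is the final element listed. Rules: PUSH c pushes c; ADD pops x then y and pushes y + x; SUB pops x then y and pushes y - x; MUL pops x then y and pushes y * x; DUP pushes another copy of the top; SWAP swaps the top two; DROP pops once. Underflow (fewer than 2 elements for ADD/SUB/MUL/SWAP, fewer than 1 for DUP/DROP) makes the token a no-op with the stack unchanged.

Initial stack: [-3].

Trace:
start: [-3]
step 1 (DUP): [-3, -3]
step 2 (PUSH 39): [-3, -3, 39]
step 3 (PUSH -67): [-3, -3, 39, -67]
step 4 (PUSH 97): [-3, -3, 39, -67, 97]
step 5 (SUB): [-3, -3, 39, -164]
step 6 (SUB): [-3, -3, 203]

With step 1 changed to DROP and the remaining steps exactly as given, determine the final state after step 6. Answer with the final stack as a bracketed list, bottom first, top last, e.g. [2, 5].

(re-executing from step 1 with the substitution; state before step 1: [-3])
step 1 (DROP): []
step 2 (PUSH 39): [39]
step 3 (PUSH -67): [39, -67]
step 4 (PUSH 97): [39, -67, 97]
step 5 (SUB): [39, -164]
step 6 (SUB): [203]

[203]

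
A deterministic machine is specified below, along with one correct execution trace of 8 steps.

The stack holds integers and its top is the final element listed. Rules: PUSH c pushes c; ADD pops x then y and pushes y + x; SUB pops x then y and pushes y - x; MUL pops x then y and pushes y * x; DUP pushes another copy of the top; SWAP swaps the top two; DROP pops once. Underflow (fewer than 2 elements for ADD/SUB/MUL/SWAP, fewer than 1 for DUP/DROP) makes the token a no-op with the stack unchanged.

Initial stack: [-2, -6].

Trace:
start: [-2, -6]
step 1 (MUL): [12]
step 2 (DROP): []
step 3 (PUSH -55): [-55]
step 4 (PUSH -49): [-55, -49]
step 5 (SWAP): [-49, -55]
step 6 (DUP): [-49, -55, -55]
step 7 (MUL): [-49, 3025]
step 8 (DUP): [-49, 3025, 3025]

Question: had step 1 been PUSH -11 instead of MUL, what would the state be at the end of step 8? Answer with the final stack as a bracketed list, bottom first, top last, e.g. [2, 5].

(re-executing from step 1 with the substitution; state before step 1: [-2, -6])
step 1 (PUSH -11): [-2, -6, -11]
step 2 (DROP): [-2, -6]
step 3 (PUSH -55): [-2, -6, -55]
step 4 (PUSH -49): [-2, -6, -55, -49]
step 5 (SWAP): [-2, -6, -49, -55]
step 6 (DUP): [-2, -6, -49, -55, -55]
step 7 (MUL): [-2, -6, -49, 3025]
step 8 (DUP): [-2, -6, -49, 3025, 3025]

[-2, -6, -49, 3025, 3025]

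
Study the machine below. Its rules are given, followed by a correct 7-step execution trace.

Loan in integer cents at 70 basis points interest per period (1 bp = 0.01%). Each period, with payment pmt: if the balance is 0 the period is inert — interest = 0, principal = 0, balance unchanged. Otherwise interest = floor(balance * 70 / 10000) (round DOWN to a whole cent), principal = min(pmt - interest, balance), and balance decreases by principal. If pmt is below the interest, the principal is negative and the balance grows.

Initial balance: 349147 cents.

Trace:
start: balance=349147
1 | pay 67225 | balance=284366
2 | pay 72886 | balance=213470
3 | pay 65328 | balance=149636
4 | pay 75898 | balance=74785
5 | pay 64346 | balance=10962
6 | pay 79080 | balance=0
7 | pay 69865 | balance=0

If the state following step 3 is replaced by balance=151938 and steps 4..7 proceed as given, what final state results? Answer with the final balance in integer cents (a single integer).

0

state after step 3 := balance=151938
4 | pay 75898 | balance=77103
5 | pay 64346 | balance=13296
6 | pay 79080 | balance=0
7 | pay 69865 | balance=0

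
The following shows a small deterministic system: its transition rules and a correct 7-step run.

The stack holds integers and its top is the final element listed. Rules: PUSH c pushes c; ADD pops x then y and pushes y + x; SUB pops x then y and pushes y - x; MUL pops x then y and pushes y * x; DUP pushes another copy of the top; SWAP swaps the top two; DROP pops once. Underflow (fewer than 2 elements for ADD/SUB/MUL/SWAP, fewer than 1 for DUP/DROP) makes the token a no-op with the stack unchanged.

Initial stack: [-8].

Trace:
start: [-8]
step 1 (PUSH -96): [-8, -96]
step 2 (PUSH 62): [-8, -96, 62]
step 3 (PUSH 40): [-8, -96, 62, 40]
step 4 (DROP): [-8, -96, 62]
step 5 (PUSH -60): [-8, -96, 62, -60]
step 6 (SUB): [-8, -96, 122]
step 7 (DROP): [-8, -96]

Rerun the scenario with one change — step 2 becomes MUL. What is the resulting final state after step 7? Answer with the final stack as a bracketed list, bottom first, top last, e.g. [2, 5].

[]

(re-executing from step 2 with the substitution; state before step 2: [-8, -96])
step 2 (MUL): [768]
step 3 (PUSH 40): [768, 40]
step 4 (DROP): [768]
step 5 (PUSH -60): [768, -60]
step 6 (SUB): [828]
step 7 (DROP): []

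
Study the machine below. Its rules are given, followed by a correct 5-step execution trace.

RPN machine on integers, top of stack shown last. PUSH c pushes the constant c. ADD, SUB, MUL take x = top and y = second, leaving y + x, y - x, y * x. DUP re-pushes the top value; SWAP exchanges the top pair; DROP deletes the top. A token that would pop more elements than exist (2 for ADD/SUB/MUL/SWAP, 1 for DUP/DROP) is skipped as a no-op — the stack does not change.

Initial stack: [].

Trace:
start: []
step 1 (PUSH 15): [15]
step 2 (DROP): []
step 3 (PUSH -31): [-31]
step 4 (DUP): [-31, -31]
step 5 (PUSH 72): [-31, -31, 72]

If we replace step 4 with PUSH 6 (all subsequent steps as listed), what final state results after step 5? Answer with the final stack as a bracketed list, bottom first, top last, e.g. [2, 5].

(re-executing from step 4 with the substitution; state before step 4: [-31])
step 4 (PUSH 6): [-31, 6]
step 5 (PUSH 72): [-31, 6, 72]

[-31, 6, 72]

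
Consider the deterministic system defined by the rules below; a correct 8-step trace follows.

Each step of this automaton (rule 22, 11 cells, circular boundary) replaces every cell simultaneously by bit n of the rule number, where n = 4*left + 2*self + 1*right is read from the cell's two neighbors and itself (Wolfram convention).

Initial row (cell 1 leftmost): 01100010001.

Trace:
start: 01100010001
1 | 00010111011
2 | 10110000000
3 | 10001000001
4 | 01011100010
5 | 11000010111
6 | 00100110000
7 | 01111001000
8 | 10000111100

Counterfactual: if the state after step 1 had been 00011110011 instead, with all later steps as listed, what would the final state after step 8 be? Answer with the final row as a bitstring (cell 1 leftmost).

state after step 1 := 00011110011
2 | 10100001100
3 | 10110010011
4 | 00001111100
5 | 00010000010
6 | 00111000111
7 | 11000101000
8 | 00101101101

00101101101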